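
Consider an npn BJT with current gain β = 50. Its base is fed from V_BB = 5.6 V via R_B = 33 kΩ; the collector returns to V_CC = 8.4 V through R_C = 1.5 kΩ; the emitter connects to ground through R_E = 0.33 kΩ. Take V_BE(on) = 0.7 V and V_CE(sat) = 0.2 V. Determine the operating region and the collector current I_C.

Assume active: I_B = (5.6 − 0.7)/(33 + 51×0.33) = 0.0983 mA, I_C = β·I_B = 4.92 mA.
Then V_CE = 8.4 − 4.92×1.5 − 5.02×0.33 = -0.63 V < 0.2 V — the active assumption fails.
Re-solve with V_CE = 0.2 V. KCL at the emitter: V_E/R_E = (V_BB−0.7−V_E)/R_B + (V_CC−0.2−V_E)/R_C, giving V_E = 1.51 V.
I_C = (V_CC − 0.2 − V_E)/R_C = (8.2 − 1.51)/1.5 = 4.46 mA.
Check: I_B = (4.9 − 1.51)/33 = 0.103 mA, and β·I_B = 5.14 mA > I_C, confirming saturation.

saturation; I_C ≈ 4.5 mA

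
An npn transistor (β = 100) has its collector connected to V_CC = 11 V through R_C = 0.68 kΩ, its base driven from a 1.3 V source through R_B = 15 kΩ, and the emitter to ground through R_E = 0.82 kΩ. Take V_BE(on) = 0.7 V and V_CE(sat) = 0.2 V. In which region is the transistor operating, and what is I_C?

Assume active. Base-emitter loop: I_B = (V_BB − V_BE)/(R_B + (β+1)R_E) = (1.3 − 0.7)/(15 + 101×0.82) = 0.00613 mA.
I_C = β·I_B = 100×0.00613 = 0.613 mA.
V_CE = V_CC − I_C·R_C − I_E·R_E = 11 − 0.613×0.68 − 0.62×0.82 = 10.1 V > V_CE(sat), so the active-region assumption holds.

active; I_C ≈ 0.61 mA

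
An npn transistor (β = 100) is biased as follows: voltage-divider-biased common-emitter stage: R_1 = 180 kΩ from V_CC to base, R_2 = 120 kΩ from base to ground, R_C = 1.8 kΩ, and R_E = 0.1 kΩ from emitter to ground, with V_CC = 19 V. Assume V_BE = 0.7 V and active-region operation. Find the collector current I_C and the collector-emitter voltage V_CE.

I_C ≈ 8.4 mA, V_CE ≈ 3 V

Thevenize the base divider: V_Th = V_CC·R_2/(R_1+R_2) = 19×120/300 = 7.6 V, R_Th = R_1‖R_2 = 72 kΩ.
Base-emitter loop: V_Th = I_B·R_Th + V_BE + (β+1)I_B·R_E, so I_B = (7.6 − 0.7) / (72 + 101×0.1) = 0.084 mA.
I_C = β·I_B = 100×0.084 = 8.4 mA, and I_E = (β+1)I_B = 8.49 mA.
V_CE = V_CC − I_C·R_C − I_E·R_E = 19 − 8.4×1.8 − 8.49×0.1 = 3.02 V.
V_CE = 3.02 V > 0.2 V confirms active-region operation.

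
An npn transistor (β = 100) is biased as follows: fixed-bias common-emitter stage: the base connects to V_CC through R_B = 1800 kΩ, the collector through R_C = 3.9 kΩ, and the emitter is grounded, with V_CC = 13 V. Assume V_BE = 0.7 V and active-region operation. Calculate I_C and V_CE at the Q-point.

I_C ≈ 0.68 mA, V_CE ≈ 10 V

Base loop: V_CC = I_B·R_B + V_BE, so I_B = (13 − 0.7)/1800 kΩ = 0.00683 mA.
In the active region I_C = β·I_B = 100 × 0.00683 = 0.683 mA.
Collector loop: V_CE = V_CC − I_C·R_C = 13 − 0.683×3.9 = 10.3 V.
Since V_CE = 10.3 V > V_CE(sat) ≈ 0.2 V, the transistor is in the active region as assumed.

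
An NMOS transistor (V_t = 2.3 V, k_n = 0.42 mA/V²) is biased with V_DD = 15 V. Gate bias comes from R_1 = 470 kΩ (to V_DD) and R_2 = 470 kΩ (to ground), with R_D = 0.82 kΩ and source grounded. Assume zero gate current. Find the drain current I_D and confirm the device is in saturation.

I_D ≈ 5.7 mA

V_G = V_DD·R_2/(R_1+R_2) = 15×470/940 = 7.5 V. With the source grounded, V_GS = V_G = 7.5 V.
Assume saturation: I_D = (k_n/2)(V_GS − V_t)² = (0.42/2)×(7.5 − 2.3)² = 0.21×5.2² = 5.68 mA.
V_DS = V_DD − I_D·R_D = 15 − 5.68×0.82 = 10.3 V.
Saturation requires V_DS ≥ V_GS − V_t = 5.2 V; 10.3 ≥ 5.2 ✓.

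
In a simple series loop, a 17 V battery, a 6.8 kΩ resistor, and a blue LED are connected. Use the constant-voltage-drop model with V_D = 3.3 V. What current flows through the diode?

I ≈ 2 mA

KVL around the loop: 17 = V_D + I·R = 3.3 + I × 6.8 kΩ.
So I = (17 − 3.3) / 6.8 kΩ = 13.7 / 6.8 = 2.01 mA.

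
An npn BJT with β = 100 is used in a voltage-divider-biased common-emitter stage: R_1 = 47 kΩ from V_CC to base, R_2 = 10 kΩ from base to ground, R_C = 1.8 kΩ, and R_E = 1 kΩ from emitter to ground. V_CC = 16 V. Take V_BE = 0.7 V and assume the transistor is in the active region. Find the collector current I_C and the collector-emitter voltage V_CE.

I_C ≈ 1.9 mA, V_CE ≈ 11 V

Thevenize the base divider: V_Th = V_CC·R_2/(R_1+R_2) = 16×10/57 = 2.81 V, R_Th = R_1‖R_2 = 8.25 kΩ.
Base-emitter loop: V_Th = I_B·R_Th + V_BE + (β+1)I_B·R_E, so I_B = (2.81 − 0.7) / (8.25 + 101×1) = 0.0193 mA.
I_C = β·I_B = 100×0.0193 = 1.93 mA, and I_E = (β+1)I_B = 1.95 mA.
V_CE = V_CC − I_C·R_C − I_E·R_E = 16 − 1.93×1.8 − 1.95×1 = 10.6 V.
V_CE = 10.6 V > 0.2 V confirms active-region operation.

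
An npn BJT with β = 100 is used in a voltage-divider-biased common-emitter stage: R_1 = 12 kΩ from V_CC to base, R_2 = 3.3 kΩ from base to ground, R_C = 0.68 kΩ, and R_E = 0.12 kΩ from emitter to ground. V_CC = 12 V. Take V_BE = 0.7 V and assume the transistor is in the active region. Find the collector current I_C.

Thevenize the base divider: V_Th = V_CC·R_2/(R_1+R_2) = 12×3.3/15.3 = 2.59 V, R_Th = R_1‖R_2 = 2.59 kΩ.
Base-emitter loop: V_Th = I_B·R_Th + V_BE + (β+1)I_B·R_E, so I_B = (2.59 − 0.7) / (2.59 + 101×0.12) = 0.128 mA.
I_C = β·I_B = 100×0.128 = 12.8 mA, and I_E = (β+1)I_B = 13 mA.
V_CE = V_CC − I_C·R_C − I_E·R_E = 12 − 12.8×0.68 − 13×0.12 = 1.71 V.
V_CE = 1.71 V > 0.2 V confirms active-region operation.

I_C ≈ 13 mA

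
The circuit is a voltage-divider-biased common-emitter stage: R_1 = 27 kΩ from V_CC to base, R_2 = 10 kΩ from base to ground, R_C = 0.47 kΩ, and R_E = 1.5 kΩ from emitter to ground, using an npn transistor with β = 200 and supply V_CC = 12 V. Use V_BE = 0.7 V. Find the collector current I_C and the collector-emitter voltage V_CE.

I_C ≈ 1.6 mA, V_CE ≈ 8.7 V

Thevenize the base divider: V_Th = V_CC·R_2/(R_1+R_2) = 12×10/37 = 3.24 V, R_Th = R_1‖R_2 = 7.3 kΩ.
Base-emitter loop: V_Th = I_B·R_Th + V_BE + (β+1)I_B·R_E, so I_B = (3.24 − 0.7) / (7.3 + 201×1.5) = 0.00824 mA.
I_C = β·I_B = 200×0.00824 = 1.65 mA, and I_E = (β+1)I_B = 1.66 mA.
V_CE = V_CC − I_C·R_C − I_E·R_E = 12 − 1.65×0.47 − 1.66×1.5 = 8.74 V.
V_CE = 8.74 V > 0.2 V confirms active-region operation.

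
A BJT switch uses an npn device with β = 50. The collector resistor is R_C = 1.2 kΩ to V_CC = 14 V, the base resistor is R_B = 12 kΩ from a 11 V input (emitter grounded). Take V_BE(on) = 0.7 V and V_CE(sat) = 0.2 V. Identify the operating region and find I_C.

saturation; I_C ≈ 12 mA

Assume active: I_B = (11 − 0.7)/12 = 0.858 mA, giving I_C = β·I_B = 42.9 mA.
But then V_CE = 14 − 42.9×1.2 = -37.5 V < V_CE(sat) = 0.2 V — impossible in the active region.
So the transistor is saturated. With V_CE = 0.2 V, I_C = (V_CC − 0.2)/R_C = 13.8/1.2 = 11.5 mA.
Check: β·I_B = 42.9 mA > I_C = 11.5 mA, confirming saturation.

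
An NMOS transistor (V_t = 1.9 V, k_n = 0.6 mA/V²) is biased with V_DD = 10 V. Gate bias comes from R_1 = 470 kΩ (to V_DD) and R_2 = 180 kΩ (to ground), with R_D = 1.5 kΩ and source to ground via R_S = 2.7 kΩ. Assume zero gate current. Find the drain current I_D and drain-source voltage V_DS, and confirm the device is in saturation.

I_D ≈ 0.1 mA, V_DS ≈ 9.6 V

V_G = V_DD·R_2/(R_1+R_2) = 10×180/650 = 2.77 V.
Assume saturation: I_D = (k_n/2)(V_GS − V_t)² with V_GS = V_G − I_D·R_S = 2.77 − 2.7·I_D.
Substituting gives 2.19·I_D² − 2.41·I_D + 0.227 = 0, with roots I_D = 0.104 or 0.997 mA.
The root I_D = 0.997 mA gives V_GS = 0.0768 V ≤ V_t, so take I_D = 0.104 mA.
Then V_GS = 2.49 V and V_DS = V_DD − I_D(R_D+R_S) = 10 − 0.104×4.2 = 9.56 V.
Saturation requires V_DS ≥ V_GS − V_t = 0.589 V; 9.56 ≥ 0.589 ✓.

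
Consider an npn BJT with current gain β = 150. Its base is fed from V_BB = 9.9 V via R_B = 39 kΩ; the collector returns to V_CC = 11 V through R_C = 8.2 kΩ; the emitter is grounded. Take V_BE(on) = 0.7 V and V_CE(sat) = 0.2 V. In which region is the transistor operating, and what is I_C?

Assume active: I_B = (9.9 − 0.7)/39 = 0.236 mA, giving I_C = β·I_B = 35.4 mA.
But then V_CE = 11 − 35.4×8.2 = -279 V < V_CE(sat) = 0.2 V — impossible in the active region.
So the transistor is saturated. With V_CE = 0.2 V, I_C = (V_CC − 0.2)/R_C = 10.8/8.2 = 1.32 mA.
Check: β·I_B = 35.4 mA > I_C = 1.32 mA, confirming saturation.

saturation; I_C ≈ 1.3 mA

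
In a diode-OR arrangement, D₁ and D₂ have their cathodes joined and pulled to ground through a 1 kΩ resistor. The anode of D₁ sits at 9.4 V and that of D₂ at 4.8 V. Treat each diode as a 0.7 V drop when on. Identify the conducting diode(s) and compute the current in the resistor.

Only D₁ conducts; I_R ≈ 8.7 mA

Assume both conduct. Then node N would need to be at both 9.4−0.7 = 8.7 V and 4.8−0.7 = 4.1 V, which is impossible.
Assume only D₁ conducts: V_N = 9.4 − 0.7 = 8.7 V, so I_R = 8.7/1 = 8.7 mA.
Check D₂: its anode-to-cathode voltage is 4.8 − 8.7 = -3.9 V < 0.7 V, so it is off. The assumption is consistent.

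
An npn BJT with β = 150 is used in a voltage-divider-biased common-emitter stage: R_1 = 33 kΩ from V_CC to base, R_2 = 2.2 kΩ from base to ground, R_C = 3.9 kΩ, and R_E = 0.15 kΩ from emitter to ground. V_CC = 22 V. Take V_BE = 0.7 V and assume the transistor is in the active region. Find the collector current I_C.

I_C ≈ 4.1 mA

Thevenize the base divider: V_Th = V_CC·R_2/(R_1+R_2) = 22×2.2/35.2 = 1.38 V, R_Th = R_1‖R_2 = 2.06 kΩ.
Base-emitter loop: V_Th = I_B·R_Th + V_BE + (β+1)I_B·R_E, so I_B = (1.38 − 0.7) / (2.06 + 151×0.15) = 0.0273 mA.
I_C = β·I_B = 150×0.0273 = 4.1 mA, and I_E = (β+1)I_B = 4.12 mA.
V_CE = V_CC − I_C·R_C − I_E·R_E = 22 − 4.1×3.9 − 4.12×0.15 = 5.4 V.
V_CE = 5.4 V > 0.2 V confirms active-region operation.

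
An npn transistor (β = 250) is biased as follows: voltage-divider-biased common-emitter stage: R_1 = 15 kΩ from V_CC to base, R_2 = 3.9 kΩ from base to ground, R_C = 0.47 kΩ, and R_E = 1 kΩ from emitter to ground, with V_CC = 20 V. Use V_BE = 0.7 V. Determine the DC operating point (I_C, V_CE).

Thevenize the base divider: V_Th = V_CC·R_2/(R_1+R_2) = 20×3.9/18.9 = 4.13 V, R_Th = R_1‖R_2 = 3.1 kΩ.
Base-emitter loop: V_Th = I_B·R_Th + V_BE + (β+1)I_B·R_E, so I_B = (4.13 − 0.7) / (3.1 + 251×1) = 0.0135 mA.
I_C = β·I_B = 250×0.0135 = 3.37 mA, and I_E = (β+1)I_B = 3.39 mA.
V_CE = V_CC − I_C·R_C − I_E·R_E = 20 − 3.37×0.47 − 3.39×1 = 15 V.
V_CE = 15 V > 0.2 V confirms active-region operation.

I_C ≈ 3.4 mA, V_CE ≈ 15 V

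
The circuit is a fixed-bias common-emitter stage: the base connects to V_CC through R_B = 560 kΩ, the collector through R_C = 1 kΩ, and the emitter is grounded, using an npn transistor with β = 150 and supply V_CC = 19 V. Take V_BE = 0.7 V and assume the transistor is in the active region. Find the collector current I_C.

Base loop: V_CC = I_B·R_B + V_BE, so I_B = (19 − 0.7)/560 kΩ = 0.0327 mA.
In the active region I_C = β·I_B = 150 × 0.0327 = 4.9 mA.
Collector loop: V_CE = V_CC − I_C·R_C = 19 − 4.9×1 = 14.1 V.
Since V_CE = 14.1 V > V_CE(sat) ≈ 0.2 V, the transistor is in the active region as assumed.

I_C ≈ 4.9 mA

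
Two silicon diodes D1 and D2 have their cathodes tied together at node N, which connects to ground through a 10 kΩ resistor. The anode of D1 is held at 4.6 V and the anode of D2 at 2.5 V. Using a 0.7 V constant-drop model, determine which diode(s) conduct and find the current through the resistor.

Only D1 conducts; I_R ≈ 0.39 mA

Assume both conduct. Then node N would need to be at both 4.6−0.7 = 3.9 V and 2.5−0.7 = 1.8 V, which is impossible.
Assume only D1 conducts: V_N = 4.6 − 0.7 = 3.9 V, so I_R = 3.9/10 = 0.39 mA.
Check D2: its anode-to-cathode voltage is 2.5 − 3.9 = -1.4 V < 0.7 V, so it is off. The assumption is consistent.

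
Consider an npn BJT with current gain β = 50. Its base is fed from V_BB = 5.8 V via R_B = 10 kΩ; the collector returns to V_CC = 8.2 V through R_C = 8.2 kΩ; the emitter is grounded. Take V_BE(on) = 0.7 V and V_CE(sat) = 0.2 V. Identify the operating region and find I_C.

Assume active: I_B = (5.8 − 0.7)/10 = 0.51 mA, giving I_C = β·I_B = 25.5 mA.
But then V_CE = 8.2 − 25.5×8.2 = -201 V < V_CE(sat) = 0.2 V — impossible in the active region.
So the transistor is saturated. With V_CE = 0.2 V, I_C = (V_CC − 0.2)/R_C = 8/8.2 = 0.976 mA.
Check: β·I_B = 25.5 mA > I_C = 0.976 mA, confirming saturation.

saturation; I_C ≈ 0.98 mA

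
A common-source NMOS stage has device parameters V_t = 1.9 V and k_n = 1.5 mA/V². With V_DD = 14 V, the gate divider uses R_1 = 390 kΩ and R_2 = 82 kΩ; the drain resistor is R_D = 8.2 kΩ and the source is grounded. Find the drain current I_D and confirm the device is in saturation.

I_D ≈ 0.21 mA

V_G = V_DD·R_2/(R_1+R_2) = 14×82/472 = 2.43 V. With the source grounded, V_GS = V_G = 2.43 V.
Assume saturation: I_D = (k_n/2)(V_GS − V_t)² = (1.5/2)×(2.43 − 1.9)² = 0.75×0.532² = 0.212 mA.
V_DS = V_DD − I_D·R_D = 14 − 0.212×8.2 = 12.3 V.
Saturation requires V_DS ≥ V_GS − V_t = 0.532 V; 12.3 ≥ 0.532 ✓.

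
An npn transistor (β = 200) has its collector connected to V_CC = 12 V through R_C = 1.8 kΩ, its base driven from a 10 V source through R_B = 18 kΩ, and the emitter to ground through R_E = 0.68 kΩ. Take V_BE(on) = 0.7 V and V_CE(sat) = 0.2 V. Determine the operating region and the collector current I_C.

saturation; I_C ≈ 4.7 mA

Assume active: I_B = (10 − 0.7)/(18 + 201×0.68) = 0.0601 mA, I_C = β·I_B = 12 mA.
Then V_CE = 12 − 12×1.8 − 12.1×0.68 = -17.9 V < 0.2 V — the active assumption fails.
Re-solve with V_CE = 0.2 V. KCL at the emitter: V_E/R_E = (V_BB−0.7−V_E)/R_B + (V_CC−0.2−V_E)/R_C, giving V_E = 3.4 V.
I_C = (V_CC − 0.2 − V_E)/R_C = (11.8 − 3.4)/1.8 = 4.67 mA.
Check: I_B = (9.3 − 3.4)/18 = 0.328 mA, and β·I_B = 65.6 mA > I_C, confirming saturation.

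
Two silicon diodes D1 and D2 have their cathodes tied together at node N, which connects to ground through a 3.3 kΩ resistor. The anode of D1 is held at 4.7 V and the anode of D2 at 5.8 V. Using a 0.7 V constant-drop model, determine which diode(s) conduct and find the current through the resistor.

Only D2 conducts; I_R ≈ 1.5 mA

Assume both conduct. Then node N would need to be at both 4.7−0.7 = 4 V and 5.8−0.7 = 5.1 V, which is impossible.
Assume only D2 conducts: V_N = 5.8 − 0.7 = 5.1 V, so I_R = 5.1/3.3 = 1.55 mA.
Check D1: its anode-to-cathode voltage is 4.7 − 5.1 = -0.4 V < 0.7 V, so it is off. The assumption is consistent.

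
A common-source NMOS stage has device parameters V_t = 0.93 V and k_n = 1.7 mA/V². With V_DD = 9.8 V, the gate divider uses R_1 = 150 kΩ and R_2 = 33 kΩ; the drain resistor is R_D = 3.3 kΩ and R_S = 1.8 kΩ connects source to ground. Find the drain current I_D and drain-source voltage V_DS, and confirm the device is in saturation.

V_G = V_DD·R_2/(R_1+R_2) = 9.8×33/183 = 1.77 V.
Assume saturation: I_D = (k_n/2)(V_GS − V_t)² with V_GS = V_G − I_D·R_S = 1.77 − 1.8·I_D.
Substituting gives 2.75·I_D² − 3.56·I_D + 0.596 = 0, with roots I_D = 0.197 or 1.1 mA.
The root I_D = 1.1 mA gives V_GS = -0.205 V ≤ V_t, so take I_D = 0.197 mA.
Then V_GS = 1.41 V and V_DS = V_DD − I_D(R_D+R_S) = 9.8 − 0.197×5.1 = 8.79 V.
Saturation requires V_DS ≥ V_GS − V_t = 0.482 V; 8.79 ≥ 0.482 ✓.

I_D ≈ 0.2 mA, V_DS ≈ 8.8 V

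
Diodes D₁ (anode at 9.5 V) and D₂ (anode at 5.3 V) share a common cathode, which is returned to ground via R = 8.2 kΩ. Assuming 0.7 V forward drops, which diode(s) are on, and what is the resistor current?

Only D₁ conducts; I_R ≈ 1.1 mA

Assume both conduct. Then node N would need to be at both 9.5−0.7 = 8.8 V and 5.3−0.7 = 4.6 V, which is impossible.
Assume only D₁ conducts: V_N = 9.5 − 0.7 = 8.8 V, so I_R = 8.8/8.2 = 1.07 mA.
Check D₂: its anode-to-cathode voltage is 5.3 − 8.8 = -3.5 V < 0.7 V, so it is off. The assumption is consistent.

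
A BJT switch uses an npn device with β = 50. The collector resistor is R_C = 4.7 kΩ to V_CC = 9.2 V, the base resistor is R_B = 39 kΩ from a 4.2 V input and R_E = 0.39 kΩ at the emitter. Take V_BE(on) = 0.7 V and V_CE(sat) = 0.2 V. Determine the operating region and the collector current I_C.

Assume active: I_B = (4.2 − 0.7)/(39 + 51×0.39) = 0.0594 mA, I_C = β·I_B = 2.97 mA.
Then V_CE = 9.2 − 2.97×4.7 − 3.03×0.39 = -5.95 V < 0.2 V — the active assumption fails.
Re-solve with V_CE = 0.2 V. KCL at the emitter: V_E/R_E = (V_BB−0.7−V_E)/R_B + (V_CC−0.2−V_E)/R_C, giving V_E = 0.715 V.
I_C = (V_CC − 0.2 − V_E)/R_C = (9 − 0.715)/4.7 = 1.76 mA.
Check: I_B = (3.5 − 0.715)/39 = 0.0714 mA, and β·I_B = 3.57 mA > I_C, confirming saturation.

saturation; I_C ≈ 1.8 mA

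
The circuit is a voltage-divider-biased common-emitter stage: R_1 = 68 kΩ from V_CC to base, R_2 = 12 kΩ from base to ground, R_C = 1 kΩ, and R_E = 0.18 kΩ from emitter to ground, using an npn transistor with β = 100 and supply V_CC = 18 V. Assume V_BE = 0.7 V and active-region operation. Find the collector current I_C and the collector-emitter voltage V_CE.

Thevenize the base divider: V_Th = V_CC·R_2/(R_1+R_2) = 18×12/80 = 2.7 V, R_Th = R_1‖R_2 = 10.2 kΩ.
Base-emitter loop: V_Th = I_B·R_Th + V_BE + (β+1)I_B·R_E, so I_B = (2.7 − 0.7) / (10.2 + 101×0.18) = 0.0705 mA.
I_C = β·I_B = 100×0.0705 = 7.05 mA, and I_E = (β+1)I_B = 7.12 mA.
V_CE = V_CC − I_C·R_C − I_E·R_E = 18 − 7.05×1 − 7.12×0.18 = 9.67 V.
V_CE = 9.67 V > 0.2 V confirms active-region operation.

I_C ≈ 7 mA, V_CE ≈ 9.7 V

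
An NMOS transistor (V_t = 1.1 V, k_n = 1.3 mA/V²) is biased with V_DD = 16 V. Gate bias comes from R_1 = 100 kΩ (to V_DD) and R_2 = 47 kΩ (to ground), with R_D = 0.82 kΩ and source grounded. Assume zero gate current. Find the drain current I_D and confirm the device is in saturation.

I_D ≈ 10 mA

V_G = V_DD·R_2/(R_1+R_2) = 16×47/147 = 5.12 V. With the source grounded, V_GS = V_G = 5.12 V.
Assume saturation: I_D = (k_n/2)(V_GS − V_t)² = (1.3/2)×(5.12 − 1.1)² = 0.65×4.02² = 10.5 mA.
V_DS = V_DD − I_D·R_D = 16 − 10.5×0.82 = 7.41 V.
Saturation requires V_DS ≥ V_GS − V_t = 4.02 V; 7.41 ≥ 4.02 ✓.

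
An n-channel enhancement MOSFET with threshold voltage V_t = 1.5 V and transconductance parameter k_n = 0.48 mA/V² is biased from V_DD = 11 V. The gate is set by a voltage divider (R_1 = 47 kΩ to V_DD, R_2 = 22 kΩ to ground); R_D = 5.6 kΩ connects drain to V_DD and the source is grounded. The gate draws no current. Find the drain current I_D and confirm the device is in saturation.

I_D ≈ 0.97 mA

V_G = V_DD·R_2/(R_1+R_2) = 11×22/69 = 3.51 V. With the source grounded, V_GS = V_G = 3.51 V.
Assume saturation: I_D = (k_n/2)(V_GS − V_t)² = (0.48/2)×(3.51 − 1.5)² = 0.24×2.01² = 0.967 mA.
V_DS = V_DD − I_D·R_D = 11 − 0.967×5.6 = 5.58 V.
Saturation requires V_DS ≥ V_GS − V_t = 2.01 V; 5.58 ≥ 2.01 ✓.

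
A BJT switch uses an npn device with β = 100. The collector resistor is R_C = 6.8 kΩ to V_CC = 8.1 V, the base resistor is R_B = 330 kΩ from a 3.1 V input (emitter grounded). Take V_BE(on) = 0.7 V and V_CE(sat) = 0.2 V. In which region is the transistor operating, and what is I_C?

Assume active. Base-emitter loop: I_B = (V_BB − V_BE)/R_B = (3.1 − 0.7)/330 = 0.00727 mA.
I_C = β·I_B = 100×0.00727 = 0.727 mA.
V_CE = V_CC − I_C·R_C = 8.1 − 0.727×6.8 = 3.15 V > V_CE(sat), so the active-region assumption holds.

active; I_C ≈ 0.73 mA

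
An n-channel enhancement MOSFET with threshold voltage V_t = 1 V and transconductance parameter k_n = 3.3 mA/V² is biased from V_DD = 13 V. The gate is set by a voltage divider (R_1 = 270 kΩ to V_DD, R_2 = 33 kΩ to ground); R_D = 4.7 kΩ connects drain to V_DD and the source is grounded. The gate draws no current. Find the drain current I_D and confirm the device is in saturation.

V_G = V_DD·R_2/(R_1+R_2) = 13×33/303 = 1.42 V. With the source grounded, V_GS = V_G = 1.42 V.
Assume saturation: I_D = (k_n/2)(V_GS − V_t)² = (3.3/2)×(1.42 − 1)² = 1.65×0.416² = 0.285 mA.
V_DS = V_DD − I_D·R_D = 13 − 0.285×4.7 = 11.7 V.
Saturation requires V_DS ≥ V_GS − V_t = 0.416 V; 11.7 ≥ 0.416 ✓.

I_D ≈ 0.29 mA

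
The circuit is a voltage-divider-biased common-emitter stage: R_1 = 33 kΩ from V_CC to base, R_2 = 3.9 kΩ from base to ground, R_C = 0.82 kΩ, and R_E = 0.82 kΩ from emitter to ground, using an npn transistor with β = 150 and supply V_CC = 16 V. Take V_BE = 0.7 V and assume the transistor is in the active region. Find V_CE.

Thevenize the base divider: V_Th = V_CC·R_2/(R_1+R_2) = 16×3.9/36.9 = 1.69 V, R_Th = R_1‖R_2 = 3.49 kΩ.
Base-emitter loop: V_Th = I_B·R_Th + V_BE + (β+1)I_B·R_E, so I_B = (1.69 − 0.7) / (3.49 + 151×0.82) = 0.00778 mA.
I_C = β·I_B = 150×0.00778 = 1.17 mA, and I_E = (β+1)I_B = 1.18 mA.
V_CE = V_CC − I_C·R_C − I_E·R_E = 16 − 1.17×0.82 − 1.18×0.82 = 14.1 V.
V_CE = 14.1 V > 0.2 V confirms active-region operation.

V_CE ≈ 14 V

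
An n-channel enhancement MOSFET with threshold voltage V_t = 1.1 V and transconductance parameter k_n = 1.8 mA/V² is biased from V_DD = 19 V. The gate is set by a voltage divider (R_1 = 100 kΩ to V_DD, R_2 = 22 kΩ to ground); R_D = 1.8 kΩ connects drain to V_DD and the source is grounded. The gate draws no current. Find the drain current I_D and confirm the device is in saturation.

I_D ≈ 4.9 mA

V_G = V_DD·R_2/(R_1+R_2) = 19×22/122 = 3.43 V. With the source grounded, V_GS = V_G = 3.43 V.
Assume saturation: I_D = (k_n/2)(V_GS − V_t)² = (1.8/2)×(3.43 − 1.1)² = 0.9×2.33² = 4.87 mA.
V_DS = V_DD − I_D·R_D = 19 − 4.87×1.8 = 10.2 V.
Saturation requires V_DS ≥ V_GS − V_t = 2.33 V; 10.2 ≥ 2.33 ✓.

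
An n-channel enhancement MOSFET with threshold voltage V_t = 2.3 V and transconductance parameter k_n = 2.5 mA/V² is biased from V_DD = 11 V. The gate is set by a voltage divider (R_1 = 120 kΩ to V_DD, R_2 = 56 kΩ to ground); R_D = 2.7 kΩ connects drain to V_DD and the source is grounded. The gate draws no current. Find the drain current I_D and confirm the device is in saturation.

I_D ≈ 1.8 mA

V_G = V_DD·R_2/(R_1+R_2) = 11×56/176 = 3.5 V. With the source grounded, V_GS = V_G = 3.5 V.
Assume saturation: I_D = (k_n/2)(V_GS − V_t)² = (2.5/2)×(3.5 − 2.3)² = 1.25×1.2² = 1.8 mA.
V_DS = V_DD − I_D·R_D = 11 − 1.8×2.7 = 6.14 V.
Saturation requires V_DS ≥ V_GS − V_t = 1.2 V; 6.14 ≥ 1.2 ✓.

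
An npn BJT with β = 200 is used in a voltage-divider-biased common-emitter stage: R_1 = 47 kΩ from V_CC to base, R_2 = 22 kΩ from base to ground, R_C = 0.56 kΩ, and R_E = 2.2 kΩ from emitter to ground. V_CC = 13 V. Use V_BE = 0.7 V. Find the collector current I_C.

Thevenize the base divider: V_Th = V_CC·R_2/(R_1+R_2) = 13×22/69 = 4.14 V, R_Th = R_1‖R_2 = 15 kΩ.
Base-emitter loop: V_Th = I_B·R_Th + V_BE + (β+1)I_B·R_E, so I_B = (4.14 − 0.7) / (15 + 201×2.2) = 0.00754 mA.
I_C = β·I_B = 200×0.00754 = 1.51 mA, and I_E = (β+1)I_B = 1.51 mA.
V_CE = V_CC − I_C·R_C − I_E·R_E = 13 − 1.51×0.56 − 1.51×2.2 = 8.82 V.
V_CE = 8.82 V > 0.2 V confirms active-region operation.

I_C ≈ 1.5 mA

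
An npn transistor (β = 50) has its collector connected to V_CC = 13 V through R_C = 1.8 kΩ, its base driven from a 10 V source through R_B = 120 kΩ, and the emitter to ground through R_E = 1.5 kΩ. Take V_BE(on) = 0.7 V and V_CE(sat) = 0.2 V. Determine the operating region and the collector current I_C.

active; I_C ≈ 2.4 mA

Assume active. Base-emitter loop: I_B = (V_BB − V_BE)/(R_B + (β+1)R_E) = (10 − 0.7)/(120 + 51×1.5) = 0.0473 mA.
I_C = β·I_B = 50×0.0473 = 2.37 mA.
V_CE = V_CC − I_C·R_C − I_E·R_E = 13 − 2.37×1.8 − 2.41×1.5 = 5.12 V > V_CE(sat), so the active-region assumption holds.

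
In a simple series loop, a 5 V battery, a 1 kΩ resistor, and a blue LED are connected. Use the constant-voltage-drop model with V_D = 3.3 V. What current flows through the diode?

I ≈ 1.7 mA

KVL around the loop: 5 = V_D + I·R = 3.3 + I × 1 kΩ.
So I = (5 − 3.3) / 1 kΩ = 1.7 / 1 = 1.7 mA.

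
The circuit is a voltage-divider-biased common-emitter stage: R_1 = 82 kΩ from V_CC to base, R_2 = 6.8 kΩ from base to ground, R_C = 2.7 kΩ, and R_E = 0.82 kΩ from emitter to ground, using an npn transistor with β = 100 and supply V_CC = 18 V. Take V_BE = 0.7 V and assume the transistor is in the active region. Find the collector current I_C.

Thevenize the base divider: V_Th = V_CC·R_2/(R_1+R_2) = 18×6.8/88.8 = 1.38 V, R_Th = R_1‖R_2 = 6.28 kΩ.
Base-emitter loop: V_Th = I_B·R_Th + V_BE + (β+1)I_B·R_E, so I_B = (1.38 − 0.7) / (6.28 + 101×0.82) = 0.00761 mA.
I_C = β·I_B = 100×0.00761 = 0.761 mA, and I_E = (β+1)I_B = 0.769 mA.
V_CE = V_CC − I_C·R_C − I_E·R_E = 18 − 0.761×2.7 − 0.769×0.82 = 15.3 V.
V_CE = 15.3 V > 0.2 V confirms active-region operation.

I_C ≈ 0.76 mA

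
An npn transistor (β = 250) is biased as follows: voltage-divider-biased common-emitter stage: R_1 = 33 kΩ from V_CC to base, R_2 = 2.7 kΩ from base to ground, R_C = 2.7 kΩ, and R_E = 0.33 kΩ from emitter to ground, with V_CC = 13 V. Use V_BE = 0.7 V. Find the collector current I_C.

Thevenize the base divider: V_Th = V_CC·R_2/(R_1+R_2) = 13×2.7/35.7 = 0.983 V, R_Th = R_1‖R_2 = 2.5 kΩ.
Base-emitter loop: V_Th = I_B·R_Th + V_BE + (β+1)I_B·R_E, so I_B = (0.983 − 0.7) / (2.5 + 251×0.33) = 0.00332 mA.
I_C = β·I_B = 250×0.00332 = 0.83 mA, and I_E = (β+1)I_B = 0.833 mA.
V_CE = V_CC − I_C·R_C − I_E·R_E = 13 − 0.83×2.7 − 0.833×0.33 = 10.5 V.
V_CE = 10.5 V > 0.2 V confirms active-region operation.

I_C ≈ 0.83 mA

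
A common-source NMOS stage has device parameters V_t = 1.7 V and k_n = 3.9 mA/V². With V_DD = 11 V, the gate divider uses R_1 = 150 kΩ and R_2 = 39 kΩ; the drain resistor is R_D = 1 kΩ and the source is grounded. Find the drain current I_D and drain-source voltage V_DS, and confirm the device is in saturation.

V_G = V_DD·R_2/(R_1+R_2) = 11×39/189 = 2.27 V. With the source grounded, V_GS = V_G = 2.27 V.
Assume saturation: I_D = (k_n/2)(V_GS − V_t)² = (3.9/2)×(2.27 − 1.7)² = 1.95×0.57² = 0.633 mA.
V_DS = V_DD − I_D·R_D = 11 − 0.633×1 = 10.4 V.
Saturation requires V_DS ≥ V_GS − V_t = 0.57 V; 10.4 ≥ 0.57 ✓.

I_D ≈ 0.63 mA, V_DS ≈ 10 V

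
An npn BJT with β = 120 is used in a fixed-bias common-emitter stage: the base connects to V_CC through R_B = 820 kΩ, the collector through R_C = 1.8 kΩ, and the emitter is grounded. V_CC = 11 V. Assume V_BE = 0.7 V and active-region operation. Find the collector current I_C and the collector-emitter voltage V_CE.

I_C ≈ 1.5 mA, V_CE ≈ 8.3 V

Base loop: V_CC = I_B·R_B + V_BE, so I_B = (11 − 0.7)/820 kΩ = 0.0126 mA.
In the active region I_C = β·I_B = 120 × 0.0126 = 1.51 mA.
Collector loop: V_CE = V_CC − I_C·R_C = 11 − 1.51×1.8 = 8.29 V.
Since V_CE = 8.29 V > V_CE(sat) ≈ 0.2 V, the transistor is in the active region as assumed.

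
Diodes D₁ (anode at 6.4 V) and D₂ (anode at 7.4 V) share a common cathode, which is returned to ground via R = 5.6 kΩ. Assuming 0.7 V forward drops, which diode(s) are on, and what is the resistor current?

Only D₂ conducts; I_R ≈ 1.2 mA

Assume both conduct. Then node N would need to be at both 6.4−0.7 = 5.7 V and 7.4−0.7 = 6.7 V, which is impossible.
Assume only D₂ conducts: V_N = 7.4 − 0.7 = 6.7 V, so I_R = 6.7/5.6 = 1.2 mA.
Check D₁: its anode-to-cathode voltage is 6.4 − 6.7 = -0.3 V < 0.7 V, so it is off. The assumption is consistent.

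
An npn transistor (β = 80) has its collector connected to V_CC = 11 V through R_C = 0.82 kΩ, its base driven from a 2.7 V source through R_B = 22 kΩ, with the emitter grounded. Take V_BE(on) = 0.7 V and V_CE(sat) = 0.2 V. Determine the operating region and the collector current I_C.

Assume active. Base-emitter loop: I_B = (V_BB − V_BE)/R_B = (2.7 − 0.7)/22 = 0.0909 mA.
I_C = β·I_B = 80×0.0909 = 7.27 mA.
V_CE = V_CC − I_C·R_C = 11 − 7.27×0.82 = 5.04 V > V_CE(sat), so the active-region assumption holds.

active; I_C ≈ 7.3 mA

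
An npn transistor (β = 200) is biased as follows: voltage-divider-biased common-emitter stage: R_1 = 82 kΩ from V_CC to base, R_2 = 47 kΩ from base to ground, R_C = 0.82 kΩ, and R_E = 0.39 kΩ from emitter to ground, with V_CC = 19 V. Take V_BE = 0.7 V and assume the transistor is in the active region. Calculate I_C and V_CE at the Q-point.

Thevenize the base divider: V_Th = V_CC·R_2/(R_1+R_2) = 19×47/129 = 6.92 V, R_Th = R_1‖R_2 = 29.9 kΩ.
Base-emitter loop: V_Th = I_B·R_Th + V_BE + (β+1)I_B·R_E, so I_B = (6.92 − 0.7) / (29.9 + 201×0.39) = 0.0575 mA.
I_C = β·I_B = 200×0.0575 = 11.5 mA, and I_E = (β+1)I_B = 11.6 mA.
V_CE = V_CC − I_C·R_C − I_E·R_E = 19 − 11.5×0.82 − 11.6×0.39 = 5.07 V.
V_CE = 5.07 V > 0.2 V confirms active-region operation.

I_C ≈ 11 mA, V_CE ≈ 5.1 V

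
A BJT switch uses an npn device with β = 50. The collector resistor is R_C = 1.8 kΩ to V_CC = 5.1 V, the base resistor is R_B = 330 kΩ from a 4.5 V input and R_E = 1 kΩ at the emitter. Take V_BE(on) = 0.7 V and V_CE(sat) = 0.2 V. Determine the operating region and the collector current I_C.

Assume active. Base-emitter loop: I_B = (V_BB − V_BE)/(R_B + (β+1)R_E) = (4.5 − 0.7)/(330 + 51×1) = 0.00997 mA.
I_C = β·I_B = 50×0.00997 = 0.499 mA.
V_CE = V_CC − I_C·R_C − I_E·R_E = 5.1 − 0.499×1.8 − 0.509×1 = 3.69 V > V_CE(sat), so the active-region assumption holds.

active; I_C ≈ 0.5 mA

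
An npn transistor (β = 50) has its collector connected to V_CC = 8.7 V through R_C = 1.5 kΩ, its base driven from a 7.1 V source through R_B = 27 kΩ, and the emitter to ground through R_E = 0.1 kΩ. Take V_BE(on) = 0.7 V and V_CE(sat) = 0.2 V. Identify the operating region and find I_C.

saturation; I_C ≈ 5.3 mA

Assume active: I_B = (7.1 − 0.7)/(27 + 51×0.1) = 0.199 mA, I_C = β·I_B = 9.97 mA.
Then V_CE = 8.7 − 9.97×1.5 − 10.2×0.1 = -7.27 V < 0.2 V — the active assumption fails.
Re-solve with V_CE = 0.2 V. KCL at the emitter: V_E/R_E = (V_BB−0.7−V_E)/R_B + (V_CC−0.2−V_E)/R_C, giving V_E = 0.552 V.
I_C = (V_CC − 0.2 − V_E)/R_C = (8.5 − 0.552)/1.5 = 5.3 mA.
Check: I_B = (6.4 − 0.552)/27 = 0.217 mA, and β·I_B = 10.8 mA > I_C, confirming saturation.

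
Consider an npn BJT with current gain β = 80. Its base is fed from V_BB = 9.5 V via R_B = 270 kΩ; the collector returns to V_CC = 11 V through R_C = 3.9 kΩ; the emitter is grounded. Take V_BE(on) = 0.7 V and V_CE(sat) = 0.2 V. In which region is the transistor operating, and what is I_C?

active; I_C ≈ 2.6 mA

Assume active. Base-emitter loop: I_B = (V_BB − V_BE)/R_B = (9.5 − 0.7)/270 = 0.0326 mA.
I_C = β·I_B = 80×0.0326 = 2.61 mA.
V_CE = V_CC − I_C·R_C = 11 − 2.61×3.9 = 0.831 V > V_CE(sat), so the active-region assumption holds.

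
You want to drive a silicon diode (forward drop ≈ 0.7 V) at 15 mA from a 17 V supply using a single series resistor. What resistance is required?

The resistor drops V_S − V_D = 17 − 0.7 = 16.3 V at 15 mA.
R = 16.3 V / 15 mA = 1.09 kΩ.

R ≈ 1.1 kΩ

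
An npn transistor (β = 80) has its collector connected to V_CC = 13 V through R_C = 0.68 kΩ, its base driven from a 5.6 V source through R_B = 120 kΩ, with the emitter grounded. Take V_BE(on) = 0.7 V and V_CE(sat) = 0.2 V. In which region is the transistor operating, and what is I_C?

active; I_C ≈ 3.3 mA

Assume active. Base-emitter loop: I_B = (V_BB − V_BE)/R_B = (5.6 − 0.7)/120 = 0.0408 mA.
I_C = β·I_B = 80×0.0408 = 3.27 mA.
V_CE = V_CC − I_C·R_C = 13 − 3.27×0.68 = 10.8 V > V_CE(sat), so the active-region assumption holds.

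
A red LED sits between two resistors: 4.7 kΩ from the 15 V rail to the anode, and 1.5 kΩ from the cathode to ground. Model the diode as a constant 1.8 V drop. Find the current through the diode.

I ≈ 2.1 mA

The two resistors are in series with the diode, so KVL gives 15 = I·4.7 + 1.8 + I·1.5.
I = (15 − 1.8) / (4.7 + 1.5) kΩ = 13.2 / 6.2 = 2.13 mA.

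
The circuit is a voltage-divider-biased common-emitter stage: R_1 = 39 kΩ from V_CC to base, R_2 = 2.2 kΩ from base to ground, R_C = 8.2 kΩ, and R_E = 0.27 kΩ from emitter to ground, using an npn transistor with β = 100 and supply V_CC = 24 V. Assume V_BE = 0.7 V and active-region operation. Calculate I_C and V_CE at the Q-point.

I_C ≈ 2 mA, V_CE ≈ 7.2 V

Thevenize the base divider: V_Th = V_CC·R_2/(R_1+R_2) = 24×2.2/41.2 = 1.28 V, R_Th = R_1‖R_2 = 2.08 kΩ.
Base-emitter loop: V_Th = I_B·R_Th + V_BE + (β+1)I_B·R_E, so I_B = (1.28 − 0.7) / (2.08 + 101×0.27) = 0.0198 mA.
I_C = β·I_B = 100×0.0198 = 1.98 mA, and I_E = (β+1)I_B = 2 mA.
V_CE = V_CC − I_C·R_C − I_E·R_E = 24 − 1.98×8.2 − 2×0.27 = 7.21 V.
V_CE = 7.21 V > 0.2 V confirms active-region operation.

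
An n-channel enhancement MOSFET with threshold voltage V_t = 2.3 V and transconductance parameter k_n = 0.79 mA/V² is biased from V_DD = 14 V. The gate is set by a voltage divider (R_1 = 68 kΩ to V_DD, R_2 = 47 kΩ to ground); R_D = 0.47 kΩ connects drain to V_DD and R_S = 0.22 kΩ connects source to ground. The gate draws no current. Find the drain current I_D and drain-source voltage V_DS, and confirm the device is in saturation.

V_G = V_DD·R_2/(R_1+R_2) = 14×47/115 = 5.72 V.
Assume saturation: I_D = (k_n/2)(V_GS − V_t)² with V_GS = V_G − I_D·R_S = 5.72 − 0.22·I_D.
Substituting gives 0.0191·I_D² − 1.59·I_D + 4.62 = 0, with roots I_D = 3.01 or 80.4 mA.
The root I_D = 80.4 mA gives V_GS = -12 V ≤ V_t, so take I_D = 3.01 mA.
Then V_GS = 5.06 V and V_DS = V_DD − I_D(R_D+R_S) = 14 − 3.01×0.69 = 11.9 V.
Saturation requires V_DS ≥ V_GS − V_t = 2.76 V; 11.9 ≥ 2.76 ✓.

I_D ≈ 3 mA, V_DS ≈ 12 V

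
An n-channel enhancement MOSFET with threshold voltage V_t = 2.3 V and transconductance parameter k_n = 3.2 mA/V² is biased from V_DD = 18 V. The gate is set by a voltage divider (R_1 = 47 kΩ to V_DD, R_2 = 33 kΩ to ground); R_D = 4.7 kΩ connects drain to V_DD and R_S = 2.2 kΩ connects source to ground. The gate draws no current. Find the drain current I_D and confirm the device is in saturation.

V_G = V_DD·R_2/(R_1+R_2) = 18×33/80 = 7.42 V.
Assume saturation: I_D = (k_n/2)(V_GS − V_t)² with V_GS = V_G − I_D·R_S = 7.42 − 2.2·I_D.
Substituting gives 7.74·I_D² − 37.1·I_D + 42 = 0, with roots I_D = 1.84 or 2.95 mA.
The root I_D = 2.95 mA gives V_GS = 0.943 V ≤ V_t, so take I_D = 1.84 mA.
Then V_GS = 3.37 V and V_DS = V_DD − I_D(R_D+R_S) = 18 − 1.84×6.9 = 5.29 V.
Saturation requires V_DS ≥ V_GS − V_t = 1.07 V; 5.29 ≥ 1.07 ✓.

I_D ≈ 1.8 mA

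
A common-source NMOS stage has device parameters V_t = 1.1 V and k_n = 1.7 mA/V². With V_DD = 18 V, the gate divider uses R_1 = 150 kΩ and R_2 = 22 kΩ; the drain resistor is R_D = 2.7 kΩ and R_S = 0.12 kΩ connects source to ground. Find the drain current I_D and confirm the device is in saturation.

I_D ≈ 1 mA

V_G = V_DD·R_2/(R_1+R_2) = 18×22/172 = 2.3 V.
Assume saturation: I_D = (k_n/2)(V_GS − V_t)² with V_GS = V_G − I_D·R_S = 2.3 − 0.12·I_D.
Substituting gives 0.0122·I_D² − 1.25·I_D + 1.23 = 0, with roots I_D = 0.996 or 101 mA.
The root I_D = 101 mA gives V_GS = -9.79 V ≤ V_t, so take I_D = 0.996 mA.
Then V_GS = 2.18 V and V_DS = V_DD − I_D(R_D+R_S) = 18 − 0.996×2.82 = 15.2 V.
Saturation requires V_DS ≥ V_GS − V_t = 1.08 V; 15.2 ≥ 1.08 ✓.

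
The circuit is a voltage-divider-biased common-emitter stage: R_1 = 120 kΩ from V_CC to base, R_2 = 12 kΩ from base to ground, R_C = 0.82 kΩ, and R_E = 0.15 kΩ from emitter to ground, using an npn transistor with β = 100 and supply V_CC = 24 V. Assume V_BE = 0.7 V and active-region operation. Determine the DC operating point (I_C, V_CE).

Thevenize the base divider: V_Th = V_CC·R_2/(R_1+R_2) = 24×12/132 = 2.18 V, R_Th = R_1‖R_2 = 10.9 kΩ.
Base-emitter loop: V_Th = I_B·R_Th + V_BE + (β+1)I_B·R_E, so I_B = (2.18 − 0.7) / (10.9 + 101×0.15) = 0.0569 mA.
I_C = β·I_B = 100×0.0569 = 5.69 mA, and I_E = (β+1)I_B = 5.74 mA.
V_CE = V_CC − I_C·R_C − I_E·R_E = 24 − 5.69×0.82 − 5.74×0.15 = 18.5 V.
V_CE = 18.5 V > 0.2 V confirms active-region operation.

I_C ≈ 5.7 mA, V_CE ≈ 18 V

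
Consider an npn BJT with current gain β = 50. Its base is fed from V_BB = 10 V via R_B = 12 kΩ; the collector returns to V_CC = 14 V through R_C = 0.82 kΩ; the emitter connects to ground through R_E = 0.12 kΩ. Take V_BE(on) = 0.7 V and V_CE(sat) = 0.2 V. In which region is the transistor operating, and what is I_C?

saturation; I_C ≈ 15 mA

Assume active: I_B = (10 − 0.7)/(12 + 51×0.12) = 0.513 mA, I_C = β·I_B = 25.7 mA.
Then V_CE = 14 − 25.7×0.82 − 26.2×0.12 = -10.2 V < 0.2 V — the active assumption fails.
Re-solve with V_CE = 0.2 V. KCL at the emitter: V_E/R_E = (V_BB−0.7−V_E)/R_B + (V_CC−0.2−V_E)/R_C, giving V_E = 1.83 V.
I_C = (V_CC − 0.2 − V_E)/R_C = (13.8 − 1.83)/0.82 = 14.6 mA.
Check: I_B = (9.3 − 1.83)/12 = 0.623 mA, and β·I_B = 31.1 mA > I_C, confirming saturation.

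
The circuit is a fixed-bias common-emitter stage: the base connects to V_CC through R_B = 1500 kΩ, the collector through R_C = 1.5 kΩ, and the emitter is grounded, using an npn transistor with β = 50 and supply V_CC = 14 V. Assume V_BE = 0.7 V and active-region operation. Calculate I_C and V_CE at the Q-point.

I_C ≈ 0.44 mA, V_CE ≈ 13 V

Base loop: V_CC = I_B·R_B + V_BE, so I_B = (14 − 0.7)/1500 kΩ = 0.00887 mA.
In the active region I_C = β·I_B = 50 × 0.00887 = 0.443 mA.
Collector loop: V_CE = V_CC − I_C·R_C = 14 − 0.443×1.5 = 13.3 V.
Since V_CE = 13.3 V > V_CE(sat) ≈ 0.2 V, the transistor is in the active region as assumed.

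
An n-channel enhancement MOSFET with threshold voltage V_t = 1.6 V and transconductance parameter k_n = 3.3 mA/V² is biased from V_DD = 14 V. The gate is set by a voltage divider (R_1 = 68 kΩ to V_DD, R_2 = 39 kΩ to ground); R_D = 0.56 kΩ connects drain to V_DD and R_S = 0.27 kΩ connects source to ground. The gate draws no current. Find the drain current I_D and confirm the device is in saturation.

V_G = V_DD·R_2/(R_1+R_2) = 14×39/107 = 5.1 V.
Assume saturation: I_D = (k_n/2)(V_GS − V_t)² with V_GS = V_G − I_D·R_S = 5.1 − 0.27·I_D.
Substituting gives 0.12·I_D² − 4.12·I_D + 20.2 = 0, with roots I_D = 5.94 or 28.3 mA.
The root I_D = 28.3 mA gives V_GS = -2.54 V ≤ V_t, so take I_D = 5.94 mA.
Then V_GS = 3.5 V and V_DS = V_DD − I_D(R_D+R_S) = 14 − 5.94×0.83 = 9.07 V.
Saturation requires V_DS ≥ V_GS − V_t = 1.9 V; 9.07 ≥ 1.9 ✓.

I_D ≈ 5.9 mA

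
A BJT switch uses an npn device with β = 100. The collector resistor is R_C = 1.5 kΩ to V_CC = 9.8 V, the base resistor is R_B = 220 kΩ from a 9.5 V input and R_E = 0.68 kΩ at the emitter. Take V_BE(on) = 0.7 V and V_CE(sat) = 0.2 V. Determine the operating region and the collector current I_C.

active; I_C ≈ 3 mA

Assume active. Base-emitter loop: I_B = (V_BB − V_BE)/(R_B + (β+1)R_E) = (9.5 − 0.7)/(220 + 101×0.68) = 0.0305 mA.
I_C = β·I_B = 100×0.0305 = 3.05 mA.
V_CE = V_CC − I_C·R_C − I_E·R_E = 9.8 − 3.05×1.5 − 3.08×0.68 = 3.13 V > V_CE(sat), so the active-region assumption holds.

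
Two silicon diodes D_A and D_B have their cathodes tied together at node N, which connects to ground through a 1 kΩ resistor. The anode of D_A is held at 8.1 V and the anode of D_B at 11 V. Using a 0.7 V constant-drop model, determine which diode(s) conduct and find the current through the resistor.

Assume both conduct. Then node N would need to be at both 8.1−0.7 = 7.4 V and 11−0.7 = 10.3 V, which is impossible.
Assume only D_B conducts: V_N = 11 − 0.7 = 10.3 V, so I_R = 10.3/1 = 10.3 mA.
Check D_A: its anode-to-cathode voltage is 8.1 − 10.3 = -2.2 V < 0.7 V, so it is off. The assumption is consistent.

Only D_B conducts; I_R ≈ 10 mA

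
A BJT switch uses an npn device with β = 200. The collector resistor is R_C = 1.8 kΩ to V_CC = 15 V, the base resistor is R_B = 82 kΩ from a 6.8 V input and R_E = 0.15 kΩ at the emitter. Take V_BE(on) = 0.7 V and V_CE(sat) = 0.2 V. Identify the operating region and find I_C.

Assume active: I_B = (6.8 − 0.7)/(82 + 201×0.15) = 0.0544 mA, I_C = β·I_B = 10.9 mA.
Then V_CE = 15 − 10.9×1.8 − 10.9×0.15 = -6.22 V < 0.2 V — the active assumption fails.
Re-solve with V_CE = 0.2 V. KCL at the emitter: V_E/R_E = (V_BB−0.7−V_E)/R_B + (V_CC−0.2−V_E)/R_C, giving V_E = 1.15 V.
I_C = (V_CC − 0.2 − V_E)/R_C = (14.8 − 1.15)/1.8 = 7.59 mA.
Check: I_B = (6.1 − 1.15)/82 = 0.0604 mA, and β·I_B = 12.1 mA > I_C, confirming saturation.

saturation; I_C ≈ 7.6 mA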